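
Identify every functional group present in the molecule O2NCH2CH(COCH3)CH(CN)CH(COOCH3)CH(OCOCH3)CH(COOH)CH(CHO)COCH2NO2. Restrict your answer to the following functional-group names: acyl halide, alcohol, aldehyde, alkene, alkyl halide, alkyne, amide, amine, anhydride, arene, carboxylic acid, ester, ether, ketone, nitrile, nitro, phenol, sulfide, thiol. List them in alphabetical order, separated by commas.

aldehyde, carboxylic acid, ester, ketone, nitrile, nitro

Working along the chain:
  O2NCH2: –NO2 on carbon → nitro group.
  CH(COCH3): pendant –COCH3: carbonyl C bonded to two carbons → ketone.
  CH(CN): pendant –C≡N: nitrile.
  CH(COOCH3): pendant –COOCH3: carbonyl C bonded to C and –OCH3 → ester.
  CH(OCOCH3): pendant –OC(=O)CH3: an acyloxy group → ester.
  CH(COOH): pendant –COOH: carbonyl C bonded to C and –OH → carboxylic acid.
  CH(CHO): pendant –CHO: carbonyl C bonded to C and H → aldehyde.
  CO: –C(=O)– with carbon on both sides → ketone.
  CH2NO2: –NO2 on carbon → nitro group.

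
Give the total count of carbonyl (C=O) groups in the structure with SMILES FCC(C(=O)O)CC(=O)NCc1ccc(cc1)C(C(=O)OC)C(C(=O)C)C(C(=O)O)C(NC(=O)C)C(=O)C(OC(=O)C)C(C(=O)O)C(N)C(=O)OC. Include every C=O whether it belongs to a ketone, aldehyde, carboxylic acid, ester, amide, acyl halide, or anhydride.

CH(COOH): carboxylic acid, 1 C=O (running total 1).
CH2CONHCH2: amide, 1 C=O (running total 2).
CH(COOCH3): ester, 1 C=O (running total 3).
CH(COCH3): ketone, 1 C=O (running total 4).
CH(COOH): carboxylic acid, 1 C=O (running total 5).
CH(NHCOCH3): amide, 1 C=O (running total 6).
CO: ketone, 1 C=O (running total 7).
CH(OCOCH3): ester, 1 C=O (running total 8).
CH(COOH): carboxylic acid, 1 C=O (running total 9).
COOCH3: ester, 1 C=O (running total 10).

10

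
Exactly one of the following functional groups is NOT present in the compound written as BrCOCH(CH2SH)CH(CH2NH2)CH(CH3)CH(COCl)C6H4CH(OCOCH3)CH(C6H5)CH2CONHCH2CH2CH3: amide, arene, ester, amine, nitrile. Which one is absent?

nitrile

amide: present (CH2CONHCH2 — –C(=O)–N– linkage → amide (the N is not an amine)).
amine: present (CH(CH2NH2) — pendant –CH2NH2: N on sp³ C, no adjacent C=O → amine).
ester: present (CH(OCOCH3) — pendant –OC(=O)CH3: an acyloxy group → ester).
arene: present (C6H4 — para-disubstituted benzene ring → arene).
nitrile: no segment matches this pattern.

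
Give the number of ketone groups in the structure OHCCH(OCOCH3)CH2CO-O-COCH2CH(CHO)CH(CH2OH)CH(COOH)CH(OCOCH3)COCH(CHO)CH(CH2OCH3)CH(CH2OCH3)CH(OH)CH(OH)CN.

Working along the chain:
  OHC: terminal –CHO: carbonyl C bonded to H and C → aldehyde.
  CH(OCOCH3): pendant –OC(=O)CH3: an acyloxy group → ester.
  CH2CO-O-COCH2: two acyl groups sharing one oxygen, –C(=O)–O–C(=O)– → anhydride.
  CH(CHO): pendant –CHO: carbonyl C bonded to C and H → aldehyde.
  CH(CH2OH): pendant –CH2OH on an sp³ backbone C → alcohol.
  CH(COOH): pendant –COOH: carbonyl C bonded to C and –OH → carboxylic acid.
  CH(OCOCH3): pendant –OC(=O)CH3: an acyloxy group → ester.
  CO: –C(=O)– with carbon on both sides → ketone.
  CH(CHO): pendant –CHO: carbonyl C bonded to C and H → aldehyde.
  CH(CH2OCH3): pendant –CH2OCH3: C–O–C linkage → ether.
  CH(CH2OCH3): pendant –CH2OCH3: C–O–C linkage → ether.
  CH(OH): –OH on an sp³ carbon → alcohol (secondary).
  CH(OH): –OH on an sp³ carbon → alcohol (secondary).
  CN: –C≡N: carbon triple-bonded to nitrogen → nitrile.
Ketone appears at: CO → 1.

1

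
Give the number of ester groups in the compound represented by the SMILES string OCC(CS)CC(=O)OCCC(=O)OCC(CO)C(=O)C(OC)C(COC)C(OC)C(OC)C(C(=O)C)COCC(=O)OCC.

3

HO– on an sp³ carbon → alcohol.
pendant –CH2SH → thiol.
–C(=O)–O–C with C on the carbonyl side → ester.
–C(=O)–O–C with C on the carbonyl side → ester.
pendant –CH2OH on an sp³ backbone C → alcohol.
–C(=O)– with carbon on both sides → ketone.
pendant –OCH3: C–O–C with sp³ C, no adjacent C=O → ether.
pendant –CH2OCH3: C–O–C linkage → ether.
pendant –OCH3: C–O–C with sp³ C, no adjacent C=O → ether.
pendant –OCH3: C–O–C with sp³ C, no adjacent C=O → ether.
pendant –COCH3: carbonyl C bonded to two carbons → ketone.
C–O–C with sp³ carbons on both sides and no adjacent C=O → ether.
–C(=O)OCH2CH3: carbonyl C bonded to C and to –OEt → ester.
Ester appears at: CH2COOCH2, CH2COOCH2, COOCH2CH3 → 3.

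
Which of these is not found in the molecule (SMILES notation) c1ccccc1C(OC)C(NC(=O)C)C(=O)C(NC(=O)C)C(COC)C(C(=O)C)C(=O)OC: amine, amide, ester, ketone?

amine

ketone: present (CO — –C(=O)– with carbon on both sides → ketone).
amide: present (CH(NHCOCH3) — pendant –NHC(=O)CH3: N bonded to a carbonyl → amide (not amine)).
ester: present (COOCH3 — –C(=O)OCH3: carbonyl C bonded to C and to –OCH3 → ester (not ketone + ether)).
amine: absent. In CH(NHCOCH3), the nitrogen is bonded directly to a carbonyl carbon, making it part of an amide, not a free amine.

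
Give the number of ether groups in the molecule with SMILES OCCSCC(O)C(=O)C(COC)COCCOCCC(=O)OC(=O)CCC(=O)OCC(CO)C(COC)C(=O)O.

HO– on an sp³ carbon → alcohol.
C–S–C linkage → sulfide (thioether).
–OH on an sp³ carbon → alcohol (secondary).
–C(=O)– with carbon on both sides → ketone.
pendant –CH2OCH3: C–O–C linkage → ether.
C–O–C with sp³ carbons on both sides and no adjacent C=O → ether.
C–O–C with sp³ carbons on both sides and no adjacent C=O → ether.
two acyl groups sharing one oxygen, –C(=O)–O–C(=O)– → anhydride.
–C(=O)–O–C with C on the carbonyl side → ester.
pendant –CH2OH on an sp³ backbone C → alcohol.
pendant –CH2OCH3: C–O–C linkage → ether.
–COOH: carbonyl C bonded to –OH and C → carboxylic acid (the –OH is not a separate alcohol).
Ether appears at: CH(CH2OCH3), CH2OCH2, CH2OCH2, CH(CH2OCH3) → 4.

4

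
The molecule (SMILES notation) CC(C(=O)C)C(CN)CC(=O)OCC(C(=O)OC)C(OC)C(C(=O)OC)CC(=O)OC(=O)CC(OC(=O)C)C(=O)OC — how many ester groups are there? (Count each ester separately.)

Reading the structure from left to right:
  CH(COCH3): pendant –COCH3: carbonyl C bonded to two carbons → ketone.
  CH(CH2NH2): pendant –CH2NH2: N on sp³ C, no adjacent C=O → amine.
  CH2COOCH2: –C(=O)–O–C with C on the carbonyl side → ester.
  CH(COOCH3): pendant –COOCH3: carbonyl C bonded to C and –OCH3 → ester.
  CH(OCH3): pendant –OCH3: C–O–C with sp³ C, no adjacent C=O → ether.
  CH(COOCH3): pendant –COOCH3: carbonyl C bonded to C and –OCH3 → ester.
  CH2CO-O-COCH2: two acyl groups sharing one oxygen, –C(=O)–O–C(=O)– → anhydride.
  CH(OCOCH3): pendant –OC(=O)CH3: an acyloxy group → ester.
  COOCH3: –C(=O)OCH3: carbonyl C bonded to C and to –OCH3 → ester (not ketone + ether).
Ester appears at: CH2COOCH2, CH(COOCH3), CH(COOCH3), CH(OCOCH3), COOCH3 → 5.

5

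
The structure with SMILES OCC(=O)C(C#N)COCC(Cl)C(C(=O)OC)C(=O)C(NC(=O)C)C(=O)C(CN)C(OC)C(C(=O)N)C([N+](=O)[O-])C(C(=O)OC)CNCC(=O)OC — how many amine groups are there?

Reading the structure from left to right:
  HOCH2: HO– on an sp³ carbon → alcohol.
  CO: –C(=O)– with carbon on both sides → ketone.
  CH(CN): pendant –C≡N: nitrile.
  CH2OCH2: C–O–C with sp³ carbons on both sides and no adjacent C=O → ether.
  CH(Cl): halogen on an sp³ carbon → alkyl halide.
  CH(COOCH3): pendant –COOCH3: carbonyl C bonded to C and –OCH3 → ester.
  CO: –C(=O)– with carbon on both sides → ketone.
  CH(NHCOCH3): pendant –NHC(=O)CH3: N bonded to a carbonyl → amide (not amine).
  CO: –C(=O)– with carbon on both sides → ketone.
  CH(CH2NH2): pendant –CH2NH2: N on sp³ C, no adjacent C=O → amine.
  CH(OCH3): pendant –OCH3: C–O–C with sp³ C, no adjacent C=O → ether.
  CH(CONH2): pendant –CONH2: carbonyl C bonded to C and N → amide.
  CH(NO2): –NO2 on an sp³ carbon → nitro (the N=O is not a carbonyl).
  CH(COOCH3): pendant –COOCH3: carbonyl C bonded to C and –OCH3 → ester.
  CH2NHCH2: C–N–C with sp³ carbons and no adjacent C=O → amine (secondary).
  COOCH3: –C(=O)OCH3: carbonyl C bonded to C and to –OCH3 → ester (not ketone + ether).
Amine appears at: CH(CH2NH2), CH2NHCH2 → 2.

2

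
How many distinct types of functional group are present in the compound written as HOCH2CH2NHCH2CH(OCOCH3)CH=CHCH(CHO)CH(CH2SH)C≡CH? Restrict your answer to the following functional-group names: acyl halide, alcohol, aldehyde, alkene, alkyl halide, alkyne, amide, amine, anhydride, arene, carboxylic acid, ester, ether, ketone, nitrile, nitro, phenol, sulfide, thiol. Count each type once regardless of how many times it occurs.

7

Working along the chain:
  HOCH2: HO– on an sp³ carbon → alcohol.
  CH2NHCH2: C–N–C with sp³ carbons and no adjacent C=O → amine (secondary).
  CH(OCOCH3): pendant –OC(=O)CH3: an acyloxy group → ester.
  CH=CH: C=C double bond → alkene.
  CH(CHO): pendant –CHO: carbonyl C bonded to C and H → aldehyde.
  CH(CH2SH): pendant –CH2SH → thiol.
  C≡CH: C≡C triple bond → alkyne.
Distinct types present: alcohol, aldehyde, alkene, alkyne, amine, ester, thiol.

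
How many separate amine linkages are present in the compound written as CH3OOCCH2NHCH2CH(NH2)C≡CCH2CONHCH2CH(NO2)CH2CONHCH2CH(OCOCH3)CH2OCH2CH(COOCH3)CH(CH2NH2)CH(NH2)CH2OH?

CH3O–C(=O)–: carbonyl C bonded to C and to –OCH3 → ester (not ketone + ether).
C–N–C with sp³ carbons and no adjacent C=O → amine (secondary).
–NH2 on an sp³ carbon with no adjacent C=O → amine.
C≡C triple bond → alkyne.
–C(=O)–N– linkage → amide (the N is not an amine).
–NO2 on an sp³ carbon → nitro (the N=O is not a carbonyl).
–C(=O)–N– linkage → amide (the N is not an amine).
pendant –OC(=O)CH3: an acyloxy group → ester.
C–O–C with sp³ carbons on both sides and no adjacent C=O → ether.
pendant –COOCH3: carbonyl C bonded to C and –OCH3 → ester.
pendant –CH2NH2: N on sp³ C, no adjacent C=O → amine.
–NH2 on an sp³ carbon with no adjacent C=O → amine.
–OH on an sp³ carbon → alcohol.
Amine appears at: CH2NHCH2, CH(NH2), CH(CH2NH2), CH(NH2) → 4.

4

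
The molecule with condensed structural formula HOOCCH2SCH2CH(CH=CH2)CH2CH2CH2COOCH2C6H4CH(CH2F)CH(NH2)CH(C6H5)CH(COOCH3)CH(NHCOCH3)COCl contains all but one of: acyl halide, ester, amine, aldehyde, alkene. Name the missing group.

aldehyde

acyl halide: present (COCl — –C(=O)Cl: carbonyl C bonded to C and to a halogen → acyl halide (not alkyl halide)).
alkene: present (CH(CH=CH2) — pendant –CH=CH2: C=C double bond → alkene).
amine: present (CH(NH2) — –NH2 on an sp³ carbon with no adjacent C=O → amine).
ester: present (CH2COOCH2 — –C(=O)–O–C with C on the carbonyl side → ester).
aldehyde: absent. In HOOC, the carbonyl carbon bears –OH, not –H, so it is a carboxylic acid.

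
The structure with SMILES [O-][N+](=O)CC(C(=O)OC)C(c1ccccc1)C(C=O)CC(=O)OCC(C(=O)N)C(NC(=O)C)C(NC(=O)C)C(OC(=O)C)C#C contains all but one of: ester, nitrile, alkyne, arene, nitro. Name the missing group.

alkyne: present (C≡CH — C≡C triple bond → alkyne).
nitro: present (O2NCH2 — –NO2 on carbon → nitro group).
ester: present (CH(COOCH3) — pendant –COOCH3: carbonyl C bonded to C and –OCH3 → ester).
arene: present (CH(C6H5) — pendant –C6H5: benzene ring → arene).
nitrile: absent. In C≡CH, the triple bond is C≡C, not C≡N.

nitrile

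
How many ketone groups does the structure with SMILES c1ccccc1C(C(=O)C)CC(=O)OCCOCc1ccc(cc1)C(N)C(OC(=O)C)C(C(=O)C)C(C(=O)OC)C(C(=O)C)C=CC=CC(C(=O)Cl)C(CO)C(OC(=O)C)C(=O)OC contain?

C6H5– phenyl ring → arene.
pendant –COCH3: carbonyl C bonded to two carbons → ketone.
–C(=O)–O–C with C on the carbonyl side → ester.
C–O–C with sp³ carbons on both sides and no adjacent C=O → ether.
para-disubstituted benzene ring → arene.
–NH2 on an sp³ carbon with no adjacent C=O → amine.
pendant –OC(=O)CH3: an acyloxy group → ester.
pendant –COCH3: carbonyl C bonded to two carbons → ketone.
pendant –COOCH3: carbonyl C bonded to C and –OCH3 → ester.
pendant –COCH3: carbonyl C bonded to two carbons → ketone.
C=C double bond → alkene.
C=C double bond → alkene.
pendant –C(=O)X: carbonyl C bonded to C and halogen → acyl halide.
pendant –CH2OH on an sp³ backbone C → alcohol.
pendant –OC(=O)CH3: an acyloxy group → ester.
–C(=O)OCH3: carbonyl C bonded to C and to –OCH3 → ester (not ketone + ether).
Ketone appears at: CH(COCH3), CH(COCH3), CH(COCH3) → 3.

3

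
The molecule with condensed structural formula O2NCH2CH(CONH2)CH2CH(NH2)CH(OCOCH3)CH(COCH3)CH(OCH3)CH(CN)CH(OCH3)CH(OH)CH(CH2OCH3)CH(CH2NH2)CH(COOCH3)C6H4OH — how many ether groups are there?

Reading the structure from left to right:
  O2NCH2: –NO2 on carbon → nitro group.
  CH(CONH2): pendant –CONH2: carbonyl C bonded to C and N → amide.
  CH(NH2): –NH2 on an sp³ carbon with no adjacent C=O → amine.
  CH(OCOCH3): pendant –OC(=O)CH3: an acyloxy group → ester.
  CH(COCH3): pendant –COCH3: carbonyl C bonded to two carbons → ketone.
  CH(OCH3): pendant –OCH3: C–O–C with sp³ C, no adjacent C=O → ether.
  CH(CN): pendant –C≡N: nitrile.
  CH(OCH3): pendant –OCH3: C–O–C with sp³ C, no adjacent C=O → ether.
  CH(OH): –OH on an sp³ carbon → alcohol (secondary).
  CH(CH2OCH3): pendant –CH2OCH3: C–O–C linkage → ether.
  CH(CH2NH2): pendant –CH2NH2: N on sp³ C, no adjacent C=O → amine.
  CH(COOCH3): pendant –COOCH3: carbonyl C bonded to C and –OCH3 → ester.
  C6H4OH: –OH attached directly to an aromatic ring → phenol (not alcohol); the ring itself is an arene.
Ether appears at: CH(OCH3), CH(OCH3), CH(CH2OCH3) → 3.

3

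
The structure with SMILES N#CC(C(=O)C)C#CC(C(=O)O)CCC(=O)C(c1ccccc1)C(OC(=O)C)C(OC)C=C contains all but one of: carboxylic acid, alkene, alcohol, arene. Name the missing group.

alkene: present (CH=CH2 — C=C double bond → alkene).
carboxylic acid: present (CH(COOH) — pendant –COOH: carbonyl C bonded to C and –OH → carboxylic acid).
arene: present (CH(C6H5) — pendant –C6H5: benzene ring → arene).
alcohol: absent. In CH(COOH), the –OH sits on a carbonyl carbon, making it part of a carboxylic acid, not an alcohol.

alcohol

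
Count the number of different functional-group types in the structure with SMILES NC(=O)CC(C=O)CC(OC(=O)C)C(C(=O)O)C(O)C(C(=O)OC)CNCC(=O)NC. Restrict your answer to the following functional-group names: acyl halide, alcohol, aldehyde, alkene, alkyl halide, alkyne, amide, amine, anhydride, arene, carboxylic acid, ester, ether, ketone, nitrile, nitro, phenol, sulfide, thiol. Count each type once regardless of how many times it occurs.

Working along the chain:
  H2NCO: –C(=O)NH2: carbonyl C bonded to C and to N → amide (the N is not a separate amine).
  CH(CHO): pendant –CHO: carbonyl C bonded to C and H → aldehyde.
  CH(OCOCH3): pendant –OC(=O)CH3: an acyloxy group → ester.
  CH(COOH): pendant –COOH: carbonyl C bonded to C and –OH → carboxylic acid.
  CH(OH): –OH on an sp³ carbon → alcohol (secondary).
  CH(COOCH3): pendant –COOCH3: carbonyl C bonded to C and –OCH3 → ester.
  CH2NHCH2: C–N–C with sp³ carbons and no adjacent C=O → amine (secondary).
  CONHCH3: –C(=O)NHCH3: carbonyl C bonded to C and to N → amide (the N is not an amine).
Distinct types present: alcohol, aldehyde, amide, amine, carboxylic acid, ester.

6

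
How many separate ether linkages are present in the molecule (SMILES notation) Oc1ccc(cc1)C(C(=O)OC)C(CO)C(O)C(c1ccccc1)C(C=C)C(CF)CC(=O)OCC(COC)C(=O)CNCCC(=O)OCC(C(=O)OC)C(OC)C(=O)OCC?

–OH attached directly to an aromatic ring → phenol (not alcohol); the ring itself is an arene.
pendant –COOCH3: carbonyl C bonded to C and –OCH3 → ester.
pendant –CH2OH on an sp³ backbone C → alcohol.
–OH on an sp³ carbon → alcohol (secondary).
pendant –C6H5: benzene ring → arene.
pendant –CH=CH2: C=C double bond → alkene.
pendant –CH2X: halogen on sp³ carbon → alkyl halide.
–C(=O)–O–C with C on the carbonyl side → ester.
pendant –CH2OCH3: C–O–C linkage → ether.
–C(=O)– with carbon on both sides → ketone.
C–N–C with sp³ carbons and no adjacent C=O → amine (secondary).
–C(=O)–O–C with C on the carbonyl side → ester.
pendant –COOCH3: carbonyl C bonded to C and –OCH3 → ester.
pendant –OCH3: C–O–C with sp³ C, no adjacent C=O → ether.
–C(=O)OCH2CH3: carbonyl C bonded to C and to –OEt → ester.
Ether appears at: CH(CH2OCH3), CH(OCH3) → 2.

2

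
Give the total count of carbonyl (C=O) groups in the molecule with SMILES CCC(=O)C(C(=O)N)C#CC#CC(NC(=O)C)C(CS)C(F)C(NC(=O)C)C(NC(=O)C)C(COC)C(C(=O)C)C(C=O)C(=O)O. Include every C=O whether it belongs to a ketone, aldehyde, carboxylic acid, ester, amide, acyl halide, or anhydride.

8

CO: ketone, 1 C=O (running total 1).
CH(CONH2): amide, 1 C=O (running total 2).
CH(NHCOCH3): amide, 1 C=O (running total 3).
CH(NHCOCH3): amide, 1 C=O (running total 4).
CH(NHCOCH3): amide, 1 C=O (running total 5).
CH(COCH3): ketone, 1 C=O (running total 6).
CH(CHO): aldehyde, 1 C=O (running total 7).
COOH: carboxylic acid, 1 C=O (running total 8).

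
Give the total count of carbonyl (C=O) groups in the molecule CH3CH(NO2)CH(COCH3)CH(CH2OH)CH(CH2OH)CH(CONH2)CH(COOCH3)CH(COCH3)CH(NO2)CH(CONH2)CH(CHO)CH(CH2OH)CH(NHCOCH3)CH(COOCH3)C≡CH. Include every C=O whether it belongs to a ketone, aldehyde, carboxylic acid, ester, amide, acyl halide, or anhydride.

8

CH(COCH3): ketone, 1 C=O (running total 1).
CH(CONH2): amide, 1 C=O (running total 2).
CH(COOCH3): ester, 1 C=O (running total 3).
CH(COCH3): ketone, 1 C=O (running total 4).
CH(CONH2): amide, 1 C=O (running total 5).
CH(CHO): aldehyde, 1 C=O (running total 6).
CH(NHCOCH3): amide, 1 C=O (running total 7).
CH(COOCH3): ester, 1 C=O (running total 8).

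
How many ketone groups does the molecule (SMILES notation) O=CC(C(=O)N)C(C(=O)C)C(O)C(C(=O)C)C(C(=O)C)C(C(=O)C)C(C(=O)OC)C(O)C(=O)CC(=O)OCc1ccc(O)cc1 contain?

5

terminal –CHO: carbonyl C bonded to H and C → aldehyde.
pendant –CONH2: carbonyl C bonded to C and N → amide.
pendant –COCH3: carbonyl C bonded to two carbons → ketone.
–OH on an sp³ carbon → alcohol (secondary).
pendant –COCH3: carbonyl C bonded to two carbons → ketone.
pendant –COCH3: carbonyl C bonded to two carbons → ketone.
pendant –COCH3: carbonyl C bonded to two carbons → ketone.
pendant –COOCH3: carbonyl C bonded to C and –OCH3 → ester.
–OH on an sp³ carbon → alcohol (secondary).
–C(=O)– with carbon on both sides → ketone.
–C(=O)–O–C with C on the carbonyl side → ester.
–OH attached directly to an aromatic ring → phenol (not alcohol); the ring itself is an arene.
Ketone appears at: CH(COCH3), CH(COCH3), CH(COCH3), CH(COCH3), CO → 5.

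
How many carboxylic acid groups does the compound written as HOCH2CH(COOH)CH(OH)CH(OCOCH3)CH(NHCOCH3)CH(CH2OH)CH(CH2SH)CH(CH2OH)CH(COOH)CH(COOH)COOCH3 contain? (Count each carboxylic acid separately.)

3

Working along the chain:
  HOCH2: HO– on an sp³ carbon → alcohol.
  CH(COOH): pendant –COOH: carbonyl C bonded to C and –OH → carboxylic acid.
  CH(OH): –OH on an sp³ carbon → alcohol (secondary).
  CH(OCOCH3): pendant –OC(=O)CH3: an acyloxy group → ester.
  CH(NHCOCH3): pendant –NHC(=O)CH3: N bonded to a carbonyl → amide (not amine).
  CH(CH2OH): pendant –CH2OH on an sp³ backbone C → alcohol.
  CH(CH2SH): pendant –CH2SH → thiol.
  CH(CH2OH): pendant –CH2OH on an sp³ backbone C → alcohol.
  CH(COOH): pendant –COOH: carbonyl C bonded to C and –OH → carboxylic acid.
  CH(COOH): pendant –COOH: carbonyl C bonded to C and –OH → carboxylic acid.
  COOCH3: –C(=O)OCH3: carbonyl C bonded to C and to –OCH3 → ester (not ketone + ether).
Carboxylic acid appears at: CH(COOH), CH(COOH), CH(COOH) → 3.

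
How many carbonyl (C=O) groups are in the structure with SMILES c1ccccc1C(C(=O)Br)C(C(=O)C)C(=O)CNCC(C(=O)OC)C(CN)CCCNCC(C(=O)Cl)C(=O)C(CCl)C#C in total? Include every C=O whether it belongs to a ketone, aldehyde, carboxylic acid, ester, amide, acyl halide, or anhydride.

6

CH(COBr): acyl halide, 1 C=O (running total 1).
CH(COCH3): ketone, 1 C=O (running total 2).
CO: ketone, 1 C=O (running total 3).
CH(COOCH3): ester, 1 C=O (running total 4).
CH(COCl): acyl halide, 1 C=O (running total 5).
CO: ketone, 1 C=O (running total 6).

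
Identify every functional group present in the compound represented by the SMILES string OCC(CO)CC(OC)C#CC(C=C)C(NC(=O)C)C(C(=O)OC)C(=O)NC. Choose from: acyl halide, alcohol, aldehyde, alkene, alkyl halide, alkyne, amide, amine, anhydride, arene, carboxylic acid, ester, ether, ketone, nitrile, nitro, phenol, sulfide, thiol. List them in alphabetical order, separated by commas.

alcohol, alkene, alkyne, amide, ester, ether

Reading the structure from left to right:
  HOCH2: HO– on an sp³ carbon → alcohol.
  CH(CH2OH): pendant –CH2OH on an sp³ backbone C → alcohol.
  CH(OCH3): pendant –OCH3: C–O–C with sp³ C, no adjacent C=O → ether.
  C≡C: C≡C triple bond → alkyne.
  CH(CH=CH2): pendant –CH=CH2: C=C double bond → alkene.
  CH(NHCOCH3): pendant –NHC(=O)CH3: N bonded to a carbonyl → amide (not amine).
  CH(COOCH3): pendant –COOCH3: carbonyl C bonded to C and –OCH3 → ester.
  CONHCH3: –C(=O)NHCH3: carbonyl C bonded to C and to N → amide (the N is not an amine).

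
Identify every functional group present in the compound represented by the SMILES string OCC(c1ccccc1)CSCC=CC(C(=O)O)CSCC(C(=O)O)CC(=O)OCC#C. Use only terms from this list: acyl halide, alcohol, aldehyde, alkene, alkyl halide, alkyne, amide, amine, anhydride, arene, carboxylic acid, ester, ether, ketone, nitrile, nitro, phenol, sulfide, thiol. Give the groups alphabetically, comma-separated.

alcohol, alkene, alkyne, arene, carboxylic acid, ester, sulfide

Reading the structure from left to right:
  HOCH2: HO– on an sp³ carbon → alcohol.
  CH(C6H5): pendant –C6H5: benzene ring → arene.
  CH2SCH2: C–S–C linkage → sulfide (thioether).
  CH=CH: C=C double bond → alkene.
  CH(COOH): pendant –COOH: carbonyl C bonded to C and –OH → carboxylic acid.
  CH2SCH2: C–S–C linkage → sulfide (thioether).
  CH(COOH): pendant –COOH: carbonyl C bonded to C and –OH → carboxylic acid.
  CH2COOCH2: –C(=O)–O–C with C on the carbonyl side → ester.
  C≡CH: C≡C triple bond → alkyne.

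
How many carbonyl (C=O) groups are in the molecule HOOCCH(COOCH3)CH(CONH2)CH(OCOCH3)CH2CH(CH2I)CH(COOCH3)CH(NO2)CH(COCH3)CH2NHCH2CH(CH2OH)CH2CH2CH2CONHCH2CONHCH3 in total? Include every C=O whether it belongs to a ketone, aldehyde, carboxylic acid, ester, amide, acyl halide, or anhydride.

8

HOOC: carboxylic acid, 1 C=O (running total 1).
CH(COOCH3): ester, 1 C=O (running total 2).
CH(CONH2): amide, 1 C=O (running total 3).
CH(OCOCH3): ester, 1 C=O (running total 4).
CH(COOCH3): ester, 1 C=O (running total 5).
CH(COCH3): ketone, 1 C=O (running total 6).
CH2CONHCH2: amide, 1 C=O (running total 7).
CONHCH3: amide, 1 C=O (running total 8).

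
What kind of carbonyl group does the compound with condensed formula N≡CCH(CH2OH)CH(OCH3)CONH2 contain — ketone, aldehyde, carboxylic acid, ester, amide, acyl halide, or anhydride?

The carbonyl is in the CONH2 segment: –C(=O)NH2: carbonyl C bonded to C and to N → amide (the N is not a separate amine).

amide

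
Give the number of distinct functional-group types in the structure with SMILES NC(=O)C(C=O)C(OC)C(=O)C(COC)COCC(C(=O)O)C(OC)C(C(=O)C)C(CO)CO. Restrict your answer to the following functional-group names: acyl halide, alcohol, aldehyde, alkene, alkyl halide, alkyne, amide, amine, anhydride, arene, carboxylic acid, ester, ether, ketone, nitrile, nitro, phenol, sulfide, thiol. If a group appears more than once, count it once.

–C(=O)NH2: carbonyl C bonded to C and to N → amide (the N is not a separate amine).
pendant –CHO: carbonyl C bonded to C and H → aldehyde.
pendant –OCH3: C–O–C with sp³ C, no adjacent C=O → ether.
–C(=O)– with carbon on both sides → ketone.
pendant –CH2OCH3: C–O–C linkage → ether.
C–O–C with sp³ carbons on both sides and no adjacent C=O → ether.
pendant –COOH: carbonyl C bonded to C and –OH → carboxylic acid.
pendant –OCH3: C–O–C with sp³ C, no adjacent C=O → ether.
pendant –COCH3: carbonyl C bonded to two carbons → ketone.
pendant –CH2OH on an sp³ backbone C → alcohol.
–OH on an sp³ carbon → alcohol.
Distinct types present: alcohol, aldehyde, amide, carboxylic acid, ether, ketone.

6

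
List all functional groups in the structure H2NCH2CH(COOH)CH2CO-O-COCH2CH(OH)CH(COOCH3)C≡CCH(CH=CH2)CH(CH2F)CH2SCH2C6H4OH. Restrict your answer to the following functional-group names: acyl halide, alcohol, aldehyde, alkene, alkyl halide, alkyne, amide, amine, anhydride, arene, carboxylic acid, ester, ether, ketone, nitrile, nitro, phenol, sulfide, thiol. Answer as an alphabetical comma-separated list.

Reading the structure from left to right:
  H2NCH2: –NH2 on an sp³ carbon with no adjacent C=O → amine.
  CH(COOH): pendant –COOH: carbonyl C bonded to C and –OH → carboxylic acid.
  CH2CO-O-COCH2: two acyl groups sharing one oxygen, –C(=O)–O–C(=O)– → anhydride.
  CH(OH): –OH on an sp³ carbon → alcohol (secondary).
  CH(COOCH3): pendant –COOCH3: carbonyl C bonded to C and –OCH3 → ester.
  C≡C: C≡C triple bond → alkyne.
  CH(CH=CH2): pendant –CH=CH2: C=C double bond → alkene.
  CH(CH2F): pendant –CH2X: halogen on sp³ carbon → alkyl halide.
  CH2SCH2: C–S–C linkage → sulfide (thioether).
  C6H4OH: –OH attached directly to an aromatic ring → phenol (not alcohol); the ring itself is an arene.

alcohol, alkene, alkyl halide, alkyne, amine, anhydride, arene, carboxylic acid, ester, phenol, sulfide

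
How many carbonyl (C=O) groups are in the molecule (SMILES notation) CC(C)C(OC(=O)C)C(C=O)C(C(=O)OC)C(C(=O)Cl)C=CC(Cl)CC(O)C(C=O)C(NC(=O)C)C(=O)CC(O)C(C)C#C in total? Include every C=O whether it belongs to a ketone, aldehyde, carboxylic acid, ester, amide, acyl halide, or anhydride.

7

CH(OCOCH3): ester, 1 C=O (running total 1).
CH(CHO): aldehyde, 1 C=O (running total 2).
CH(COOCH3): ester, 1 C=O (running total 3).
CH(COCl): acyl halide, 1 C=O (running total 4).
CH(CHO): aldehyde, 1 C=O (running total 5).
CH(NHCOCH3): amide, 1 C=O (running total 6).
CO: ketone, 1 C=O (running total 7).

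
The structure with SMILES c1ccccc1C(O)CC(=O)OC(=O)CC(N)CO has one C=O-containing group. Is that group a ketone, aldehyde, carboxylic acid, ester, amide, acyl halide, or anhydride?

The carbonyl is in the CH2CO-O-COCH2 segment: two acyl groups sharing one oxygen, –C(=O)–O–C(=O)– → anhydride.

anhydride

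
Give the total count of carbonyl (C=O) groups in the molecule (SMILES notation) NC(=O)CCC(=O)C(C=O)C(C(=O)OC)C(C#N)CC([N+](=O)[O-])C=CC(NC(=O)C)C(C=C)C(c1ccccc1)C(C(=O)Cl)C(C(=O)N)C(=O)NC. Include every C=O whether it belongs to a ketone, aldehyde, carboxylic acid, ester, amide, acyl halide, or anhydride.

8

H2NCO: amide, 1 C=O (running total 1).
CO: ketone, 1 C=O (running total 2).
CH(CHO): aldehyde, 1 C=O (running total 3).
CH(COOCH3): ester, 1 C=O (running total 4).
CH(NHCOCH3): amide, 1 C=O (running total 5).
CH(COCl): acyl halide, 1 C=O (running total 6).
CH(CONH2): amide, 1 C=O (running total 7).
CONHCH3: amide, 1 C=O (running total 8).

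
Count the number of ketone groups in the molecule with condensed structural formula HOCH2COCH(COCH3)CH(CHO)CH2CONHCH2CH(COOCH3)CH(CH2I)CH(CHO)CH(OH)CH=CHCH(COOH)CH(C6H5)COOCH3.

Reading the structure from left to right:
  HOCH2: HO– on an sp³ carbon → alcohol.
  CO: –C(=O)– with carbon on both sides → ketone.
  CH(COCH3): pendant –COCH3: carbonyl C bonded to two carbons → ketone.
  CH(CHO): pendant –CHO: carbonyl C bonded to C and H → aldehyde.
  CH2CONHCH2: –C(=O)–N– linkage → amide (the N is not an amine).
  CH(COOCH3): pendant –COOCH3: carbonyl C bonded to C and –OCH3 → ester.
  CH(CH2I): pendant –CH2X: halogen on sp³ carbon → alkyl halide.
  CH(CHO): pendant –CHO: carbonyl C bonded to C and H → aldehyde.
  CH(OH): –OH on an sp³ carbon → alcohol (secondary).
  CH=CH: C=C double bond → alkene.
  CH(COOH): pendant –COOH: carbonyl C bonded to C and –OH → carboxylic acid.
  CH(C6H5): pendant –C6H5: benzene ring → arene.
  COOCH3: –C(=O)OCH3: carbonyl C bonded to C and to –OCH3 → ester (not ketone + ether).
Ketone appears at: CO, CH(COCH3) → 2.

2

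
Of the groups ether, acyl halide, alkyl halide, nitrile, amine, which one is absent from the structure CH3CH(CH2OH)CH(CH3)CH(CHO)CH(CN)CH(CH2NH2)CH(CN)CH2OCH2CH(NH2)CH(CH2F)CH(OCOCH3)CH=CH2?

acyl halide

ether: present (CH2OCH2 — C–O–C with sp³ carbons on both sides and no adjacent C=O → ether).
alkyl halide: present (CH(CH2F) — pendant –CH2X: halogen on sp³ carbon → alkyl halide).
amine: present (CH(CH2NH2) — pendant –CH2NH2: N on sp³ C, no adjacent C=O → amine).
nitrile: present (CH(CN) — pendant –C≡N: nitrile).
acyl halide: no segment matches this pattern.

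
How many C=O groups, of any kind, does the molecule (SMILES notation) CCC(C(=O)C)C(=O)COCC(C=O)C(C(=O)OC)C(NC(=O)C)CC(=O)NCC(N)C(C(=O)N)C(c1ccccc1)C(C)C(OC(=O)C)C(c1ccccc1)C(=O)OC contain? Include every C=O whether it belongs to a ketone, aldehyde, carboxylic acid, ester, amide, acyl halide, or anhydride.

CH(COCH3): ketone, 1 C=O (running total 1).
CO: ketone, 1 C=O (running total 2).
CH(CHO): aldehyde, 1 C=O (running total 3).
CH(COOCH3): ester, 1 C=O (running total 4).
CH(NHCOCH3): amide, 1 C=O (running total 5).
CH2CONHCH2: amide, 1 C=O (running total 6).
CH(CONH2): amide, 1 C=O (running total 7).
CH(OCOCH3): ester, 1 C=O (running total 8).
COOCH3: ester, 1 C=O (running total 9).

9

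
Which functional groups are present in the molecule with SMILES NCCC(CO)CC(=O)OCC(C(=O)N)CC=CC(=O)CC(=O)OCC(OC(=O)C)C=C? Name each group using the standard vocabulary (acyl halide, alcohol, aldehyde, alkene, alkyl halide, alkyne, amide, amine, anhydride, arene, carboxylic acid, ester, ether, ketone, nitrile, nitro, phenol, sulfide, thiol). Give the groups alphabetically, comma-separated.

alcohol, alkene, amide, amine, ester, ketone

Taking each segment in turn:
  H2NCH2: –NH2 on an sp³ carbon with no adjacent C=O → amine.
  CH(CH2OH): pendant –CH2OH on an sp³ backbone C → alcohol.
  CH2COOCH2: –C(=O)–O–C with C on the carbonyl side → ester.
  CH(CONH2): pendant –CONH2: carbonyl C bonded to C and N → amide.
  CH=CH: C=C double bond → alkene.
  CO: –C(=O)– with carbon on both sides → ketone.
  CH2COOCH2: –C(=O)–O–C with C on the carbonyl side → ester.
  CH(OCOCH3): pendant –OC(=O)CH3: an acyloxy group → ester.
  CH=CH2: C=C double bond → alkene.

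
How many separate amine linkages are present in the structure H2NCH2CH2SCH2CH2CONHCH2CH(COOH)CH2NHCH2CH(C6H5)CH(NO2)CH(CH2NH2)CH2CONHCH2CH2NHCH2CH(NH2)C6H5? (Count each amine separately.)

5

Reading the structure from left to right:
  H2NCH2: –NH2 on an sp³ carbon with no adjacent C=O → amine.
  CH2SCH2: C–S–C linkage → sulfide (thioether).
  CH2CONHCH2: –C(=O)–N– linkage → amide (the N is not an amine).
  CH(COOH): pendant –COOH: carbonyl C bonded to C and –OH → carboxylic acid.
  CH2NHCH2: C–N–C with sp³ carbons and no adjacent C=O → amine (secondary).
  CH(C6H5): pendant –C6H5: benzene ring → arene.
  CH(NO2): –NO2 on an sp³ carbon → nitro (the N=O is not a carbonyl).
  CH(CH2NH2): pendant –CH2NH2: N on sp³ C, no adjacent C=O → amine.
  CH2CONHCH2: –C(=O)–N– linkage → amide (the N is not an amine).
  CH2NHCH2: C–N–C with sp³ carbons and no adjacent C=O → amine (secondary).
  CH(NH2): –NH2 on an sp³ carbon with no adjacent C=O → amine.
  C6H5: –C6H5 phenyl ring → arene.
Amine appears at: H2NCH2, CH2NHCH2, CH(CH2NH2), CH2NHCH2, CH(NH2) → 5.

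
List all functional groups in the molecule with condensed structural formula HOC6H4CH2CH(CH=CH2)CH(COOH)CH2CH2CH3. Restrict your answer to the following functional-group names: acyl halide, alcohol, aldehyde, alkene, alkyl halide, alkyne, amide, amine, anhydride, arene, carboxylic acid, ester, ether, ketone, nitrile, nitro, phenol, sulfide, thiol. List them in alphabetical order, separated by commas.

alkene, arene, carboxylic acid, phenol

–OH attached directly to an aromatic ring → phenol (not alcohol); the ring itself is an arene.
pendant –CH=CH2: C=C double bond → alkene.
pendant –COOH: carbonyl C bonded to C and –OH → carboxylic acid.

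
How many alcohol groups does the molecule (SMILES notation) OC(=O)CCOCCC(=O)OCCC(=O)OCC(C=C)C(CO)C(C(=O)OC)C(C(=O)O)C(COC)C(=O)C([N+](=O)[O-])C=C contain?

–COOH: carbonyl C bonded to –OH and C → carboxylic acid (the –OH is not a separate alcohol).
C–O–C with sp³ carbons on both sides and no adjacent C=O → ether.
–C(=O)–O–C with C on the carbonyl side → ester.
–C(=O)–O–C with C on the carbonyl side → ester.
pendant –CH=CH2: C=C double bond → alkene.
pendant –CH2OH on an sp³ backbone C → alcohol.
pendant –COOCH3: carbonyl C bonded to C and –OCH3 → ester.
pendant –COOH: carbonyl C bonded to C and –OH → carboxylic acid.
pendant –CH2OCH3: C–O–C linkage → ether.
–C(=O)– with carbon on both sides → ketone.
–NO2 on an sp³ carbon → nitro (the N=O is not a carbonyl).
C=C double bond → alkene.
Alcohol appears at: CH(CH2OH) → 1.

1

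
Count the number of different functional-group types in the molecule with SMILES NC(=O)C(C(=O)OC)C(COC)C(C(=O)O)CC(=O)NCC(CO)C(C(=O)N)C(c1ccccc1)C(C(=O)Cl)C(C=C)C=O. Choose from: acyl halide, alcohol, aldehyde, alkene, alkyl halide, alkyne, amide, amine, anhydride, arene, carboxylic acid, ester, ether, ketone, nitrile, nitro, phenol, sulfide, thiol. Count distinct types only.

Reading the structure from left to right:
  H2NCO: –C(=O)NH2: carbonyl C bonded to C and to N → amide (the N is not a separate amine).
  CH(COOCH3): pendant –COOCH3: carbonyl C bonded to C and –OCH3 → ester.
  CH(CH2OCH3): pendant –CH2OCH3: C–O–C linkage → ether.
  CH(COOH): pendant –COOH: carbonyl C bonded to C and –OH → carboxylic acid.
  CH2CONHCH2: –C(=O)–N– linkage → amide (the N is not an amine).
  CH(CH2OH): pendant –CH2OH on an sp³ backbone C → alcohol.
  CH(CONH2): pendant –CONH2: carbonyl C bonded to C and N → amide.
  CH(C6H5): pendant –C6H5: benzene ring → arene.
  CH(COCl): pendant –C(=O)X: carbonyl C bonded to C and halogen → acyl halide.
  CH(CH=CH2): pendant –CH=CH2: C=C double bond → alkene.
  CHO: terminal –CHO: carbonyl C bonded to H and C → aldehyde.
Distinct types present: acyl halide, alcohol, aldehyde, alkene, amide, arene, carboxylic acid, ester, ether.

9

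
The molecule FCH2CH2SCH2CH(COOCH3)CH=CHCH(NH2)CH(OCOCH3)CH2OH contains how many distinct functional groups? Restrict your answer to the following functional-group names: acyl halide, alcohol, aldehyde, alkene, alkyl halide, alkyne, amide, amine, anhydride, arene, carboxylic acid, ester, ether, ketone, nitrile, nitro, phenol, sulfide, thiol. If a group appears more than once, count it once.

6

Reading the structure from left to right:
  FCH2: halogen on an sp³ carbon → alkyl halide.
  CH2SCH2: C–S–C linkage → sulfide (thioether).
  CH(COOCH3): pendant –COOCH3: carbonyl C bonded to C and –OCH3 → ester.
  CH=CH: C=C double bond → alkene.
  CH(NH2): –NH2 on an sp³ carbon with no adjacent C=O → amine.
  CH(OCOCH3): pendant –OC(=O)CH3: an acyloxy group → ester.
  CH2OH: –OH on an sp³ carbon → alcohol.
Distinct types present: alcohol, alkene, alkyl halide, amine, ester, sulfide.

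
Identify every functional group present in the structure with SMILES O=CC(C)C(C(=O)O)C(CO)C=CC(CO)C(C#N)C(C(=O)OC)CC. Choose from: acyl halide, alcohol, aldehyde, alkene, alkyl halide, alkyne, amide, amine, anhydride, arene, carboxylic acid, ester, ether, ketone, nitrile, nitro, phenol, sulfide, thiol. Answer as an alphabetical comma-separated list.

alcohol, aldehyde, alkene, carboxylic acid, ester, nitrile

terminal –CHO: carbonyl C bonded to H and C → aldehyde.
pendant –COOH: carbonyl C bonded to C and –OH → carboxylic acid.
pendant –CH2OH on an sp³ backbone C → alcohol.
C=C double bond → alkene.
pendant –CH2OH on an sp³ backbone C → alcohol.
pendant –C≡N: nitrile.
pendant –COOCH3: carbonyl C bonded to C and –OCH3 → ester.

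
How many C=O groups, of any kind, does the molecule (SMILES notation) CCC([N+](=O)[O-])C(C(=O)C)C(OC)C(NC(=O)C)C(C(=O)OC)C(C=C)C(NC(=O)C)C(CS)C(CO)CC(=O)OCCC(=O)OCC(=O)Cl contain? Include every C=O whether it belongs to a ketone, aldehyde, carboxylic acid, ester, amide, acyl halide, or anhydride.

7

CH(COCH3): ketone, 1 C=O (running total 1).
CH(NHCOCH3): amide, 1 C=O (running total 2).
CH(COOCH3): ester, 1 C=O (running total 3).
CH(NHCOCH3): amide, 1 C=O (running total 4).
CH2COOCH2: ester, 1 C=O (running total 5).
CH2COOCH2: ester, 1 C=O (running total 6).
COCl: acyl halide, 1 C=O (running total 7).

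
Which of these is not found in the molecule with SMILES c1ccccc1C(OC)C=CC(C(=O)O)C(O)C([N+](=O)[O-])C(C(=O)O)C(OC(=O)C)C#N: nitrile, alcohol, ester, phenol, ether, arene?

nitrile: present (CN — –C≡N: carbon triple-bonded to nitrogen → nitrile).
arene: present (C6H5 — C6H5– phenyl ring → arene).
ether: present (CH(OCH3) — pendant –OCH3: C–O–C with sp³ C, no adjacent C=O → ether).
alcohol: present (CH(OH) — –OH on an sp³ carbon → alcohol (secondary)).
ester: present (CH(OCOCH3) — pendant –OC(=O)CH3: an acyloxy group → ester).
phenol: absent. In CH(OH), the –OH is on an sp³ carbon, not on an aromatic ring, so it is an alcohol.

phenol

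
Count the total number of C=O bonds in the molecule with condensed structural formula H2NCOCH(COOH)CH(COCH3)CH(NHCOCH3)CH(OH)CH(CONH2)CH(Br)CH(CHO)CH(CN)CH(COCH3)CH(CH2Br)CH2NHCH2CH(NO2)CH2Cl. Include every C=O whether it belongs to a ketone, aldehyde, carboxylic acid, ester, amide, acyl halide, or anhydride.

H2NCO: amide, 1 C=O (running total 1).
CH(COOH): carboxylic acid, 1 C=O (running total 2).
CH(COCH3): ketone, 1 C=O (running total 3).
CH(NHCOCH3): amide, 1 C=O (running total 4).
CH(CONH2): amide, 1 C=O (running total 5).
CH(CHO): aldehyde, 1 C=O (running total 6).
CH(COCH3): ketone, 1 C=O (running total 7).

7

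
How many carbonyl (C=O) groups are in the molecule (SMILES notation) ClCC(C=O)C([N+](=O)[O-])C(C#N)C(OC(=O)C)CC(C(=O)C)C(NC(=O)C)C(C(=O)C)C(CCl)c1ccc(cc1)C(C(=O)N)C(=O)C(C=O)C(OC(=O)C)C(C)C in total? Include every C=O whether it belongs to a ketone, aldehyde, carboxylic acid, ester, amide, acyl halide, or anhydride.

9

CH(CHO): aldehyde, 1 C=O (running total 1).
CH(OCOCH3): ester, 1 C=O (running total 2).
CH(COCH3): ketone, 1 C=O (running total 3).
CH(NHCOCH3): amide, 1 C=O (running total 4).
CH(COCH3): ketone, 1 C=O (running total 5).
CH(CONH2): amide, 1 C=O (running total 6).
CO: ketone, 1 C=O (running total 7).
CH(CHO): aldehyde, 1 C=O (running total 8).
CH(OCOCH3): ester, 1 C=O (running total 9).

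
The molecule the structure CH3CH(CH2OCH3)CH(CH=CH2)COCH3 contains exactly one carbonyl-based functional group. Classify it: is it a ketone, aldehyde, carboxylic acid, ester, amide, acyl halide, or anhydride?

The carbonyl is in the CO segment: –C(=O)– with carbon on both sides → ketone.

ketone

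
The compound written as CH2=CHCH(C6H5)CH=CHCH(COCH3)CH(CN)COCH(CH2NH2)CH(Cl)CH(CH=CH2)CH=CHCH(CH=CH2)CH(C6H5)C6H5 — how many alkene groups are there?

Taking each segment in turn:
  CH2=CH: C=C double bond → alkene.
  CH(C6H5): pendant –C6H5: benzene ring → arene.
  CH=CH: C=C double bond → alkene.
  CH(COCH3): pendant –COCH3: carbonyl C bonded to two carbons → ketone.
  CH(CN): pendant –C≡N: nitrile.
  CO: –C(=O)– with carbon on both sides → ketone.
  CH(CH2NH2): pendant –CH2NH2: N on sp³ C, no adjacent C=O → amine.
  CH(Cl): halogen on an sp³ carbon → alkyl halide.
  CH(CH=CH2): pendant –CH=CH2: C=C double bond → alkene.
  CH=CH: C=C double bond → alkene.
  CH(CH=CH2): pendant –CH=CH2: C=C double bond → alkene.
  CH(C6H5): pendant –C6H5: benzene ring → arene.
  C6H5: –C6H5 phenyl ring → arene.
Alkene appears at: CH2=CH, CH=CH, CH(CH=CH2), CH=CH, CH(CH=CH2) → 5.

5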